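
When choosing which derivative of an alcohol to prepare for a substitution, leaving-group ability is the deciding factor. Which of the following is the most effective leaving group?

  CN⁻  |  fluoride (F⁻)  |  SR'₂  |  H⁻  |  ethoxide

SR'₂: pKₐ(R'₂SH⁺) ≈ -7
fluoride (F⁻): pKₐ(HF) ≈ 3.2
CN⁻: pKₐ(HCN) ≈ 9.2
ethoxide: pKₐ(CH₃CH₂OH) ≈ 16
H⁻: pKₐ(H₂) ≈ 36

SR'₂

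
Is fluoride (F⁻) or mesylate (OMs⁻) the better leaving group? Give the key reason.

mesylate (OMs⁻) is the better leaving group.
pKₐ(CH₃SO₃H (MsOH)) ≈ -1.9 versus pKₐ(HF) ≈ 3.2: mesylate (OMs⁻) is the much weaker base.
Resonance-delocalised alkanesulfonate.

mesylate (OMs⁻)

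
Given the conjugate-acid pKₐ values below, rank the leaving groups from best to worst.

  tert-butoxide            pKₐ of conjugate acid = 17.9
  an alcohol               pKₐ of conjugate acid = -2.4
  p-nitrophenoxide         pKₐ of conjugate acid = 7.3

Lower conjugate-acid pKₐ ⇒ weaker base ⇒ better leaving group.
Sorting by the given values: an alcohol (-2.4), p-nitrophenoxide (7.3), tert-butoxide (17.9).

an alcohol > p-nitrophenoxide > tert-butoxide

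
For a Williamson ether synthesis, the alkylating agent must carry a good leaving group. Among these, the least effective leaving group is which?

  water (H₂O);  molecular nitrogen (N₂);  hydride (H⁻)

hydride (H⁻)

Rank by basicity of the departing species: weakest base leaves most easily.
molecular nitrogen (N₂): no meaningful conjugate acid; N₂ departs as an exceptionally stable neutral molecule
water (H₂O): pKₐ(H₃O⁺) ≈ -1.7
hydride (H⁻): pKₐ(H₂) ≈ 36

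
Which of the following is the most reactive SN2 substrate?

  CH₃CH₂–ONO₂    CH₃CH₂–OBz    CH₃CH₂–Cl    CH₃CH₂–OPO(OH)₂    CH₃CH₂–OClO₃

CH₃CH₂–OClO₃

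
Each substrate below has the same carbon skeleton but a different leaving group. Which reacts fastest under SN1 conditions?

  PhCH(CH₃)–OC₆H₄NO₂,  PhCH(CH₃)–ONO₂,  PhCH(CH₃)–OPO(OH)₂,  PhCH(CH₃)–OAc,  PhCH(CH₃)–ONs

PhCH(CH₃)–ONs

With the same alkyl group throughout, only the leaving group differentiates the rates.
A good leaving group is a weak base: the lower the pKₐ of its conjugate acid, the more readily it departs.
PhCH(CH₃)–ONs loses ONs⁻: pKₐ(p-O₂NC₆H₄SO₃H) ≈ -3.5
PhCH(CH₃)–ONO₂ loses NO₃⁻: pKₐ(HNO₃) ≈ -1.3
PhCH(CH₃)–OPO(OH)₂ loses H₂PO₄⁻: pKₐ(H₃PO₄) ≈ 2.1
PhCH(CH₃)–OAc loses AcO⁻: pKₐ(CH₃COOH) ≈ 4.8
PhCH(CH₃)–OC₆H₄NO₂ loses p-O₂N–C₆H₄–O⁻: pKₐ(p-nitrophenol) ≈ 7.2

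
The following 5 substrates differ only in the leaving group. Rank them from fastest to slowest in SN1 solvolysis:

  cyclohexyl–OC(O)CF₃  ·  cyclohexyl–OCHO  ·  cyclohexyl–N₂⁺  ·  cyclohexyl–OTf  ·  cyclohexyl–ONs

cyclohexyl–N₂⁺ > cyclohexyl–OTf > cyclohexyl–ONs > cyclohexyl–OC(O)CF₃ > cyclohexyl–OCHO

The skeletons are identical, so relative rate is governed entirely by leaving-group ability.
Rank by basicity of the departing species: weakest base leaves most easily.
cyclohexyl–N₂⁺ loses N₂: no meaningful conjugate acid; N₂ departs as an exceptionally stable neutral molecule
cyclohexyl–OTf loses OTf⁻: pKₐ(CF₃SO₃H (triflic acid)) ≈ -14
cyclohexyl–ONs loses ONs⁻: pKₐ(p-O₂NC₆H₄SO₃H) ≈ -3.5
cyclohexyl–OC(O)CF₃ loses CF₃COO⁻: pKₐ(CF₃COOH) ≈ 0.2
cyclohexyl–OCHO loses HCOO⁻: pKₐ(HCOOH) ≈ 3.8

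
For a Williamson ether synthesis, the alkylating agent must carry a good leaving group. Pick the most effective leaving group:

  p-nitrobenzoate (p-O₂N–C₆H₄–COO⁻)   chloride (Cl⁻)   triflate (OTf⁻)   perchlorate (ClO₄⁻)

The more stable X⁻ (or X) is on its own — i.e. the weaker a base it is — the better a leaving group it makes.
triflate (OTf⁻): pKₐ(CF₃SO₃H (triflic acid)) ≈ -14
perchlorate (ClO₄⁻): pKₐ(HClO₄) ≈ -10
chloride (Cl⁻): pKₐ(HCl) ≈ -7
p-nitrobenzoate (p-O₂N–C₆H₄–COO⁻): pKₐ(p-nitrobenzoic acid) ≈ 3.4

triflate (OTf⁻)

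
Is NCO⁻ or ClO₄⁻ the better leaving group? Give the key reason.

ClO₄⁻ is the better leaving group.
pKₐ(HClO₄) ≈ -10 versus pKₐ(HOCN) ≈ 3.5: ClO₄⁻ is the much weaker base.
Extremely weak base; rarely used for safety reasons.

ClO₄⁻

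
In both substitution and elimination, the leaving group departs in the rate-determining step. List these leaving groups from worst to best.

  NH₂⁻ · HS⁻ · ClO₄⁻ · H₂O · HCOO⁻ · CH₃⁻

CH₃⁻ < NH₂⁻ < HS⁻ < HCOO⁻ < H₂O < ClO₄⁻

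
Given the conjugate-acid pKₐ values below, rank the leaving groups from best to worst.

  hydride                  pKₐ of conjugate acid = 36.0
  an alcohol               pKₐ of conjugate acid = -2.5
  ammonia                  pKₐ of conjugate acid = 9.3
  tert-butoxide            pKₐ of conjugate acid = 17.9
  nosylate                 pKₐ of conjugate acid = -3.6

nosylate > an alcohol > ammonia > tert-butoxide > hydride

Lower conjugate-acid pKₐ ⇒ weaker base ⇒ better leaving group.
Sorting by the given values: nosylate (-3.6), an alcohol (-2.5), ammonia (9.3), tert-butoxide (17.9), hydride (36.0).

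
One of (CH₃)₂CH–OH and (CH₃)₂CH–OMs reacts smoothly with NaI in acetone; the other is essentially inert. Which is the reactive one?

From (CH₃)₂CH–OH the departing group would be OH⁻ (pKₐ(H₂O) ≈ 15.7). Strong base; essentially never leaves without prior activation.
From (CH₃)₂CH–OMs the leaving group is OMs⁻ (pKₐ(CH₃SO₃H (MsOH)) ≈ -1.9). Resonance-delocalised alkanesulfonate.
(In practice (CH₃)₂CH–OMs is made from (CH₃)₂CH–OH by treatment with MsCl / Et₃N, converting the hydroxyl into a mesylate.)

(CH₃)₂CH–OMs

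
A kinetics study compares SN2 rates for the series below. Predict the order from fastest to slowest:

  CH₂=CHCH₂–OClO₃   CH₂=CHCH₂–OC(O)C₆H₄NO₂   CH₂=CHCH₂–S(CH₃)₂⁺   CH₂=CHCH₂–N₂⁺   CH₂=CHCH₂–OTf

Same R in every case — rank the leaving groups.
Rank by basicity of the departing species: weakest base leaves most easily.
CH₂=CHCH₂–N₂⁺ loses N₂: no meaningful conjugate acid; N₂ departs as an exceptionally stable neutral molecule
CH₂=CHCH₂–OTf loses OTf⁻: pKₐ(CF₃SO₃H (triflic acid)) ≈ -14
CH₂=CHCH₂–OClO₃ loses ClO₄⁻: pKₐ(HClO₄) ≈ -10
CH₂=CHCH₂–S(CH₃)₂⁺ loses SR'₂: pKₐ(R'₂SH⁺) ≈ -7
CH₂=CHCH₂–OC(O)C₆H₄NO₂ loses p-O₂N–C₆H₄–COO⁻: pKₐ(p-nitrobenzoic acid) ≈ 3.4

CH₂=CHCH₂–N₂⁺ > CH₂=CHCH₂–OTf > CH₂=CHCH₂–OClO₃ > CH₂=CHCH₂–S(CH₃)₂⁺ > CH₂=CHCH₂–OC(O)C₆H₄NO₂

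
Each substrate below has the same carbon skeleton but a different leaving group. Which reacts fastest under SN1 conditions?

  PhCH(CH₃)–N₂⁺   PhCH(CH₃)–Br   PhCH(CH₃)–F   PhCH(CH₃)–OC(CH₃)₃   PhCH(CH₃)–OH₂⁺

PhCH(CH₃)–N₂⁺

Same R in every case — rank the leaving groups.
Leaving-group ability tracks the stability of the departed species; conjugate-acid pKₐ is the usual yardstick (lower pKₐ → better LG).
PhCH(CH₃)–N₂⁺ loses N₂: no meaningful conjugate acid; N₂ departs as an exceptionally stable neutral molecule
PhCH(CH₃)–Br loses Br⁻: pKₐ(HBr) ≈ -9
PhCH(CH₃)–OH₂⁺ loses H₂O: pKₐ(H₃O⁺) ≈ -1.7
PhCH(CH₃)–F loses F⁻: pKₐ(HF) ≈ 3.2
PhCH(CH₃)–OC(CH₃)₃ loses (CH₃)₃CO⁻: pKₐ(t-BuOH) ≈ 18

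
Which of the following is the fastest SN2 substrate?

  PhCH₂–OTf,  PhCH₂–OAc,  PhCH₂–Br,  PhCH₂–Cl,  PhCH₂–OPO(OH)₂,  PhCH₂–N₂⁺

The skeletons are identical, so relative rate is governed entirely by leaving-group ability.
The more stable X⁻ (or X) is on its own — i.e. the weaker a base it is — the better a leaving group it makes.
PhCH₂–N₂⁺ loses N₂: no meaningful conjugate acid; N₂ departs as an exceptionally stable neutral molecule
PhCH₂–OTf loses OTf⁻: pKₐ(CF₃SO₃H (triflic acid)) ≈ -14
PhCH₂–Br loses Br⁻: pKₐ(HBr) ≈ -9
PhCH₂–Cl loses Cl⁻: pKₐ(HCl) ≈ -7
PhCH₂–OPO(OH)₂ loses H₂PO₄⁻: pKₐ(H₃PO₄) ≈ 2.1
PhCH₂–OAc loses AcO⁻: pKₐ(CH₃COOH) ≈ 4.8

PhCH₂–N₂⁺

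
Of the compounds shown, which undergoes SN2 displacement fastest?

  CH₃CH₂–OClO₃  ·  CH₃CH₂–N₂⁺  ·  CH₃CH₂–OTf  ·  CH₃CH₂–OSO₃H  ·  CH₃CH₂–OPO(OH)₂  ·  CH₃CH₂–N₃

With the same alkyl group throughout, only the leaving group differentiates the rates.
A good leaving group is a weak base: the lower the pKₐ of its conjugate acid, the more readily it departs.
CH₃CH₂–N₂⁺ loses N₂: no meaningful conjugate acid; N₂ departs as an exceptionally stable neutral molecule
CH₃CH₂–OTf loses OTf⁻: pKₐ(CF₃SO₃H (triflic acid)) ≈ -14
CH₃CH₂–OClO₃ loses ClO₄⁻: pKₐ(HClO₄) ≈ -10
CH₃CH₂–OSO₃H loses HSO₄⁻: pKₐ(H₂SO₄) ≈ -3
CH₃CH₂–OPO(OH)₂ loses H₂PO₄⁻: pKₐ(H₃PO₄) ≈ 2.1
CH₃CH₂–N₃ loses N₃⁻: pKₐ(HN₃) ≈ 4.7

CH₃CH₂–N₂⁺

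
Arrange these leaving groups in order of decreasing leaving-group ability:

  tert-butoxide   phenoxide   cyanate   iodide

Leaving-group ability tracks the stability of the departed species; conjugate-acid pKₐ is the usual yardstick (lower pKₐ → better LG).
iodide: pKₐ(HI) ≈ -10
cyanate: pKₐ(HOCN) ≈ 3.5
phenoxide: pKₐ(C₆H₅OH (phenol)) ≈ 10
tert-butoxide: pKₐ(t-BuOH) ≈ 18

iodide > cyanate > phenoxide > tert-butoxide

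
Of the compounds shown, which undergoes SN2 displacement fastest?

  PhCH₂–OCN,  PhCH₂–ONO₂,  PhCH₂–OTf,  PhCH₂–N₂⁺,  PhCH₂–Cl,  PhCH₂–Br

PhCH₂–N₂⁺

The skeletons are identical, so relative rate is governed entirely by leaving-group ability.
Leaving-group ability tracks the stability of the departed species; conjugate-acid pKₐ is the usual yardstick (lower pKₐ → better LG).
PhCH₂–N₂⁺ loses N₂: no meaningful conjugate acid; N₂ departs as an exceptionally stable neutral molecule
PhCH₂–OTf loses OTf⁻: pKₐ(CF₃SO₃H (triflic acid)) ≈ -14
PhCH₂–Br loses Br⁻: pKₐ(HBr) ≈ -9
PhCH₂–Cl loses Cl⁻: pKₐ(HCl) ≈ -7
PhCH₂–ONO₂ loses NO₃⁻: pKₐ(HNO₃) ≈ -1.3
PhCH₂–OCN loses NCO⁻: pKₐ(HOCN) ≈ 3.5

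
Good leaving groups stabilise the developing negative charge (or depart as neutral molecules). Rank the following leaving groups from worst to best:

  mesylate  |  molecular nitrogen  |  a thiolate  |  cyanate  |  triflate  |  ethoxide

ethoxide < a thiolate < cyanate < mesylate < triflate < molecular nitrogen

molecular nitrogen: no meaningful conjugate acid; N₂ departs as an exceptionally stable neutral molecule
triflate: pKₐ(CF₃SO₃H (triflic acid)) ≈ -14 — charge spread over three oxygens and a CF₃ group; the premier leaving group in synthesis
mesylate: pKₐ(CH₃SO₃H (MsOH)) ≈ -1.9 — resonance-delocalised alkanesulfonate
cyanate: pKₐ(HOCN) ≈ 3.5 — resonance between N and O
a thiolate: pKₐ(RSH (a thiol)) ≈ 10.5 — moderately basic; rarely leaves without activation
ethoxide: pKₐ(CH₃CH₂OH) ≈ 16 — strong base; alkoxides do not leave unassisted
The question asks for worst first, so the sequence is read in increasing leaving-group ability.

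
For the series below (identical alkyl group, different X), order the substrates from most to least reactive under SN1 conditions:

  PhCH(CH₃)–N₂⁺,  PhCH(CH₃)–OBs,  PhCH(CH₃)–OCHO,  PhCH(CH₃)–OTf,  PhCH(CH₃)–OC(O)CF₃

PhCH(CH₃)–N₂⁺ > PhCH(CH₃)–OTf > PhCH(CH₃)–OBs > PhCH(CH₃)–OC(O)CF₃ > PhCH(CH₃)–OCHO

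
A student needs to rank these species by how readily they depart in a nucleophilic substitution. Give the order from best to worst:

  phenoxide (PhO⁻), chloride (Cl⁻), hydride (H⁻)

chloride (Cl⁻) > phenoxide (PhO⁻) > hydride (H⁻)

Rank by basicity of the departing species: weakest base leaves most easily.
chloride (Cl⁻): pKₐ(HCl) ≈ -7
phenoxide (PhO⁻): pKₐ(C₆H₅OH (phenol)) ≈ 10
hydride (H⁻): pKₐ(H₂) ≈ 36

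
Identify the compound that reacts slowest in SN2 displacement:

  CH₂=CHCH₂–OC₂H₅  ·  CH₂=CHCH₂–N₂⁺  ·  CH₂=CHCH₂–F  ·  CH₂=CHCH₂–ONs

With the same alkyl group throughout, only the leaving group differentiates the rates.
Leaving-group ability tracks the stability of the departed species; conjugate-acid pKₐ is the usual yardstick (lower pKₐ → better LG).
CH₂=CHCH₂–N₂⁺ loses N₂: no meaningful conjugate acid; N₂ departs as an exceptionally stable neutral molecule
CH₂=CHCH₂–ONs loses ONs⁻: pKₐ(p-O₂NC₆H₄SO₃H) ≈ -3.5
CH₂=CHCH₂–F loses F⁻: pKₐ(HF) ≈ 3.2
CH₂=CHCH₂–OC₂H₅ loses CH₃CH₂O⁻: pKₐ(CH₃CH₂OH) ≈ 16

CH₂=CHCH₂–OC₂H₅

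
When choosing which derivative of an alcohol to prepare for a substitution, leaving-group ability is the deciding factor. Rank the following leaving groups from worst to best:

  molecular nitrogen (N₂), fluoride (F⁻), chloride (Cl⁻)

Rank by basicity of the departing species: weakest base leaves most easily.
molecular nitrogen (N₂): no meaningful conjugate acid; N₂ departs as an exceptionally stable neutral molecule
chloride (Cl⁻): pKₐ(HCl) ≈ -7
fluoride (F⁻): pKₐ(HF) ≈ 3.2 — small and strongly basic; the poor halide leaving group
Reversing gives the worst-to-best order requested.

fluoride (F⁻) < chloride (Cl⁻) < molecular nitrogen (N₂)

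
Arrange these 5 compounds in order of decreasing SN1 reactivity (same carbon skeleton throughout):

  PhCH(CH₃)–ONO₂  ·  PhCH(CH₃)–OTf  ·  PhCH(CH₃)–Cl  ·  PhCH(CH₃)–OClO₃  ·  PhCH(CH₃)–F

The skeletons are identical, so relative rate is governed entirely by leaving-group ability.
A good leaving group is a weak base: the lower the pKₐ of its conjugate acid, the more readily it departs.
PhCH(CH₃)–OTf loses OTf⁻: pKₐ(CF₃SO₃H (triflic acid)) ≈ -14
PhCH(CH₃)–OClO₃ loses ClO₄⁻: pKₐ(HClO₄) ≈ -10
PhCH(CH₃)–Cl loses Cl⁻: pKₐ(HCl) ≈ -7
PhCH(CH₃)–ONO₂ loses NO₃⁻: pKₐ(HNO₃) ≈ -1.3
PhCH(CH₃)–F loses F⁻: pKₐ(HF) ≈ 3.2

PhCH(CH₃)–OTf > PhCH(CH₃)–OClO₃ > PhCH(CH₃)–Cl > PhCH(CH₃)–ONO₂ > PhCH(CH₃)–F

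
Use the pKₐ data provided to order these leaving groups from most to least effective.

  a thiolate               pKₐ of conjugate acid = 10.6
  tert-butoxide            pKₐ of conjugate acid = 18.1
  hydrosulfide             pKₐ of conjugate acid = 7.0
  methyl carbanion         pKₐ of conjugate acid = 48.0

hydrosulfide > a thiolate > tert-butoxide > methyl carbanion

Lower conjugate-acid pKₐ ⇒ weaker base ⇒ better leaving group.
Sorting by the given values: hydrosulfide (7.0), a thiolate (10.6), tert-butoxide (18.1), methyl carbanion (48.0).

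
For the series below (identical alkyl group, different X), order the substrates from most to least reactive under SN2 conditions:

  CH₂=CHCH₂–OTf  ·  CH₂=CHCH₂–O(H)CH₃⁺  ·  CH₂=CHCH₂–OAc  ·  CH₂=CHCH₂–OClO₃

Same R in every case — rank the leaving groups.
Rank by basicity of the departing species: weakest base leaves most easily.
CH₂=CHCH₂–OTf loses OTf⁻: pKₐ(CF₃SO₃H (triflic acid)) ≈ -14
CH₂=CHCH₂–OClO₃ loses ClO₄⁻: pKₐ(HClO₄) ≈ -10
CH₂=CHCH₂–O(H)CH₃⁺ loses R'OH: pKₐ(R'OH₂⁺) ≈ -2.4
CH₂=CHCH₂–OAc loses AcO⁻: pKₐ(CH₃COOH) ≈ 4.8

CH₂=CHCH₂–OTf > CH₂=CHCH₂–OClO₃ > CH₂=CHCH₂–O(H)CH₃⁺ > CH₂=CHCH₂–OAc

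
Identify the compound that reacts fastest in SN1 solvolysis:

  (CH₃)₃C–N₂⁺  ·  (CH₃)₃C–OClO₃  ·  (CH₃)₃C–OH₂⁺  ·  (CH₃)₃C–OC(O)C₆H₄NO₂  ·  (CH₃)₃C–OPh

The skeletons are identical, so relative rate is governed entirely by leaving-group ability.
The more stable X⁻ (or X) is on its own — i.e. the weaker a base it is — the better a leaving group it makes.
(CH₃)₃C–N₂⁺ loses N₂: no meaningful conjugate acid; N₂ departs as an exceptionally stable neutral molecule
(CH₃)₃C–OClO₃ loses ClO₄⁻: pKₐ(HClO₄) ≈ -10
(CH₃)₃C–OH₂⁺ loses H₂O: pKₐ(H₃O⁺) ≈ -1.7
(CH₃)₃C–OC(O)C₆H₄NO₂ loses p-O₂N–C₆H₄–COO⁻: pKₐ(p-nitrobenzoic acid) ≈ 3.4
(CH₃)₃C–OPh loses PhO⁻: pKₐ(C₆H₅OH (phenol)) ≈ 10

(CH₃)₃C–N₂⁺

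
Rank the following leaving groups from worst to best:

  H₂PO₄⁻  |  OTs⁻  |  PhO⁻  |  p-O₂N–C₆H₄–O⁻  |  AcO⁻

OTs⁻: pKₐ(p-CH₃C₆H₄SO₃H (TsOH)) ≈ -2.8 — resonance-delocalised arenesulfonate
H₂PO₄⁻: pKₐ(H₃PO₄) ≈ 2.1 — moderate base; biological leaving group after further activation
AcO⁻: pKₐ(CH₃COOH) ≈ 4.8 — resonance-stabilised but still a weak base
p-O₂N–C₆H₄–O⁻: pKₐ(p-nitrophenol) ≈ 7.2
PhO⁻: pKₐ(C₆H₅OH (phenol)) ≈ 10 — resonance into the ring helps, but still a poor LG
The question asks for worst first, so the sequence is read in increasing leaving-group ability.

PhO⁻ < p-O₂N–C₆H₄–O⁻ < AcO⁻ < H₂PO₄⁻ < OTs⁻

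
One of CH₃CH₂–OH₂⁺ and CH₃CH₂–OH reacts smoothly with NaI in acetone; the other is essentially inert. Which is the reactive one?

CH₃CH₂–OH₂⁺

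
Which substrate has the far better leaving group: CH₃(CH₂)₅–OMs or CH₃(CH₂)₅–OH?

From CH₃(CH₂)₅–OH the departing group would be OH⁻ (pKₐ(H₂O) ≈ 15.7). Strong base; essentially never leaves without prior activation.
From CH₃(CH₂)₅–OMs the leaving group is OMs⁻ (pKₐ(CH₃SO₃H (MsOH)) ≈ -1.9). Resonance-delocalised alkanesulfonate.
(In practice CH₃(CH₂)₅–OMs is made from CH₃(CH₂)₅–OH by treatment with MsCl / Et₃N, converting the hydroxyl into a mesylate.)

CH₃(CH₂)₅–OMs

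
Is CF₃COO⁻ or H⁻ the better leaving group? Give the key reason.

CF₃COO⁻ is the better leaving group.
pKₐ(CF₃COOH) ≈ 0.2 versus pKₐ(H₂) ≈ 36: CF₃COO⁻ is the much weaker base.
Strongly electron-withdrawing CF₃ stabilises the carboxylate.

CF₃COO⁻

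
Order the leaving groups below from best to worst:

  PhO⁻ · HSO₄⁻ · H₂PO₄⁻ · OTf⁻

OTf⁻ > HSO₄⁻ > H₂PO₄⁻ > PhO⁻

The more stable X⁻ (or X) is on its own — i.e. the weaker a base it is — the better a leaving group it makes.
OTf⁻: pKₐ(CF₃SO₃H (triflic acid)) ≈ -14
HSO₄⁻: pKₐ(H₂SO₄) ≈ -3
H₂PO₄⁻: pKₐ(H₃PO₄) ≈ 2.1 — moderate base; biological leaving group after further activation
PhO⁻: pKₐ(C₆H₅OH (phenol)) ≈ 10 — resonance into the ring helps, but still a poor LG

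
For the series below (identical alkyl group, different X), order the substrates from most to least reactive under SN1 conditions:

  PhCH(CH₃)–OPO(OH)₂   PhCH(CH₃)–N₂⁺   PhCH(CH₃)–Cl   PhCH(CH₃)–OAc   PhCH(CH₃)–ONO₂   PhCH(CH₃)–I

Same R in every case — rank the leaving groups.
Leaving-group ability tracks the stability of the departed species; conjugate-acid pKₐ is the usual yardstick (lower pKₐ → better LG).
PhCH(CH₃)–N₂⁺ loses N₂: no meaningful conjugate acid; N₂ departs as an exceptionally stable neutral molecule
PhCH(CH₃)–I loses I⁻: pKₐ(HI) ≈ -10
PhCH(CH₃)–Cl loses Cl⁻: pKₐ(HCl) ≈ -7
PhCH(CH₃)–ONO₂ loses NO₃⁻: pKₐ(HNO₃) ≈ -1.3
PhCH(CH₃)–OPO(OH)₂ loses H₂PO₄⁻: pKₐ(H₃PO₄) ≈ 2.1
PhCH(CH₃)–OAc loses AcO⁻: pKₐ(CH₃COOH) ≈ 4.8

PhCH(CH₃)–N₂⁺ > PhCH(CH₃)–I > PhCH(CH₃)–Cl > PhCH(CH₃)–ONO₂ > PhCH(CH₃)–OPO(OH)₂ > PhCH(CH₃)–OAc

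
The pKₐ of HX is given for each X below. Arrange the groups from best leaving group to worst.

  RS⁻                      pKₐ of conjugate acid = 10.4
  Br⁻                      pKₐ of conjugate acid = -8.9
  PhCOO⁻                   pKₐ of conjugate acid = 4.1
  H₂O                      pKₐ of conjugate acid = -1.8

Br⁻ > H₂O > PhCOO⁻ > RS⁻

Lower conjugate-acid pKₐ ⇒ weaker base ⇒ better leaving group.
Sorting by the given values: Br⁻ (-8.9), H₂O (-1.8), PhCOO⁻ (4.1), RS⁻ (10.4).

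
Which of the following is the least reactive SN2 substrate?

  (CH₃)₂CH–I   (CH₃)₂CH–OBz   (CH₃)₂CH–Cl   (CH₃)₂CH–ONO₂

(CH₃)₂CH–OBz

Same R in every case — rank the leaving groups.
A good leaving group is a weak base: the lower the pKₐ of its conjugate acid, the more readily it departs.
(CH₃)₂CH–I loses I⁻: pKₐ(HI) ≈ -10
(CH₃)₂CH–Cl loses Cl⁻: pKₐ(HCl) ≈ -7
(CH₃)₂CH–ONO₂ loses NO₃⁻: pKₐ(HNO₃) ≈ -1.3
(CH₃)₂CH–OBz loses PhCOO⁻: pKₐ(C₆H₅COOH) ≈ 4.2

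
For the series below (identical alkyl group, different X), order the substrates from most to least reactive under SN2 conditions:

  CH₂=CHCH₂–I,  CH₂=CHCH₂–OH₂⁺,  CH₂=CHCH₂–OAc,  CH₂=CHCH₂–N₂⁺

Identical carbon frameworks mean the comparison reduces to leaving-group quality.
A good leaving group is a weak base: the lower the pKₐ of its conjugate acid, the more readily it departs.
CH₂=CHCH₂–N₂⁺ loses N₂: no meaningful conjugate acid; N₂ departs as an exceptionally stable neutral molecule
CH₂=CHCH₂–I loses I⁻: pKₐ(HI) ≈ -10
CH₂=CHCH₂–OH₂⁺ loses H₂O: pKₐ(H₃O⁺) ≈ -1.7
CH₂=CHCH₂–OAc loses AcO⁻: pKₐ(CH₃COOH) ≈ 4.8

CH₂=CHCH₂–N₂⁺ > CH₂=CHCH₂–I > CH₂=CHCH₂–OH₂⁺ > CH₂=CHCH₂–OAc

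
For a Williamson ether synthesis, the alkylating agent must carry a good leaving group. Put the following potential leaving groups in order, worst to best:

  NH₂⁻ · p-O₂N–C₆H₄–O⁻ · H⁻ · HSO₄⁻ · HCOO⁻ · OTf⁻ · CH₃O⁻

The more stable X⁻ (or X) is on its own — i.e. the weaker a base it is — the better a leaving group it makes.
OTf⁻: pKₐ(CF₃SO₃H (triflic acid)) ≈ -14 — charge spread over three oxygens and a CF₃ group; the premier leaving group in synthesis
HSO₄⁻: pKₐ(H₂SO₄) ≈ -3 — conjugate base of a strong mineral acid
HCOO⁻: pKₐ(HCOOH) ≈ 3.8 — resonance-stabilised carboxylate
p-O₂N–C₆H₄–O⁻: pKₐ(p-nitrophenol) ≈ 7.2
CH₃O⁻: pKₐ(CH₃OH) ≈ 15.5 — strong base; alkoxides do not leave unassisted
H⁻: pKₐ(H₂) ≈ 36
NH₂⁻: pKₐ(NH₃) ≈ 38 — extremely strong base; never a leaving group
Listed from poorest to best leaving group as asked.

NH₂⁻ < H⁻ < CH₃O⁻ < p-O₂N–C₆H₄–O⁻ < HCOO⁻ < HSO₄⁻ < OTf⁻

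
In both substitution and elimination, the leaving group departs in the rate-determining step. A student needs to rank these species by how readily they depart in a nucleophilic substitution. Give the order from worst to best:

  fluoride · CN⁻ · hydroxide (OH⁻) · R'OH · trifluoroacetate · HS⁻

hydroxide (OH⁻) < CN⁻ < HS⁻ < fluoride < trifluoroacetate < R'OH

R'OH: pKₐ(R'OH₂⁺) ≈ -2.4
trifluoroacetate: pKₐ(CF₃COOH) ≈ 0.2
fluoride: pKₐ(HF) ≈ 3.2
HS⁻: pKₐ(H₂S) ≈ 7
CN⁻: pKₐ(HCN) ≈ 9.2
hydroxide (OH⁻): pKₐ(H₂O) ≈ 15.7
Listed from poorest to best leaving group as asked.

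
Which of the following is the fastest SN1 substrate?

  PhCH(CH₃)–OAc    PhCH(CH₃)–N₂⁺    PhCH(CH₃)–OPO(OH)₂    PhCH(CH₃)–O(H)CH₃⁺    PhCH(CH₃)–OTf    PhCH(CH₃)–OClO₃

Same R in every case — rank the leaving groups.
A good leaving group is a weak base: the lower the pKₐ of its conjugate acid, the more readily it departs.
PhCH(CH₃)–N₂⁺ loses N₂: no meaningful conjugate acid; N₂ departs as an exceptionally stable neutral molecule
PhCH(CH₃)–OTf loses OTf⁻: pKₐ(CF₃SO₃H (triflic acid)) ≈ -14
PhCH(CH₃)–OClO₃ loses ClO₄⁻: pKₐ(HClO₄) ≈ -10
PhCH(CH₃)–O(H)CH₃⁺ loses R'OH: pKₐ(R'OH₂⁺) ≈ -2.4
PhCH(CH₃)–OPO(OH)₂ loses H₂PO₄⁻: pKₐ(H₃PO₄) ≈ 2.1
PhCH(CH₃)–OAc loses AcO⁻: pKₐ(CH₃COOH) ≈ 4.8

PhCH(CH₃)–N₂⁺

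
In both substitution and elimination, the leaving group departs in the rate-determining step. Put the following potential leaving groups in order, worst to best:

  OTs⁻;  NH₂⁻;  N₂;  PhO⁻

NH₂⁻ < PhO⁻ < OTs⁻ < N₂

The more stable X⁻ (or X) is on its own — i.e. the weaker a base it is — the better a leaving group it makes.
N₂: no meaningful conjugate acid; N₂ departs as an exceptionally stable neutral molecule
OTs⁻: pKₐ(p-CH₃C₆H₄SO₃H (TsOH)) ≈ -2.8 — resonance-delocalised arenesulfonate
PhO⁻: pKₐ(C₆H₅OH (phenol)) ≈ 10 — resonance into the ring helps, but still a poor LG
NH₂⁻: pKₐ(NH₃) ≈ 38 — extremely strong base; never a leaving group
Listed from poorest to best leaving group as asked.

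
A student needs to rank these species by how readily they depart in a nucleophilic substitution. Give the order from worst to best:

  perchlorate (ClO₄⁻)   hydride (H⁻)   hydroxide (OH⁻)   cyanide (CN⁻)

hydride (H⁻) < hydroxide (OH⁻) < cyanide (CN⁻) < perchlorate (ClO₄⁻)

A good leaving group is a weak base: the lower the pKₐ of its conjugate acid, the more readily it departs.
perchlorate (ClO₄⁻): pKₐ(HClO₄) ≈ -10
cyanide (CN⁻): pKₐ(HCN) ≈ 9.2
hydroxide (OH⁻): pKₐ(H₂O) ≈ 15.7
hydride (H⁻): pKₐ(H₂) ≈ 36
The question asks for worst first, so the sequence is read in increasing leaving-group ability.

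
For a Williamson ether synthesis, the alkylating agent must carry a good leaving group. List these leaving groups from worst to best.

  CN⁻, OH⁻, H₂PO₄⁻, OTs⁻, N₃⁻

OH⁻ < CN⁻ < N₃⁻ < H₂PO₄⁻ < OTs⁻

Rank by basicity of the departing species: weakest base leaves most easily.
OTs⁻: pKₐ(p-CH₃C₆H₄SO₃H (TsOH)) ≈ -2.8
H₂PO₄⁻: pKₐ(H₃PO₄) ≈ 2.1
N₃⁻: pKₐ(HN₃) ≈ 4.7
CN⁻: pKₐ(HCN) ≈ 9.2
OH⁻: pKₐ(H₂O) ≈ 15.7
The question asks for worst first, so the sequence is read in increasing leaving-group ability.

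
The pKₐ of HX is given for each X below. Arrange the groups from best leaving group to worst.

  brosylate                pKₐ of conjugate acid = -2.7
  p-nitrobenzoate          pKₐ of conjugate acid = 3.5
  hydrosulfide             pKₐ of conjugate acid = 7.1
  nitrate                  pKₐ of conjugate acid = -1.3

Lower conjugate-acid pKₐ ⇒ weaker base ⇒ better leaving group.
Sorting by the given values: brosylate (-2.7), nitrate (-1.3), p-nitrobenzoate (3.5), hydrosulfide (7.1).

brosylate > nitrate > p-nitrobenzoate > hydrosulfide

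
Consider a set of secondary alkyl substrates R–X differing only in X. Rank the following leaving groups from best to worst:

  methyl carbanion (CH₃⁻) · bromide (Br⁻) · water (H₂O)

Leaving-group ability tracks the stability of the departed species; conjugate-acid pKₐ is the usual yardstick (lower pKₐ → better LG).
bromide (Br⁻): pKₐ(HBr) ≈ -9
water (H₂O): pKₐ(H₃O⁺) ≈ -1.7 — neutral; leaves from a protonated alcohol (R–OH₂⁺)
methyl carbanion (CH₃⁻): pKₐ(CH₄) ≈ 48 — unstabilised carbanion; the worst conceivable leaving group

bromide (Br⁻) > water (H₂O) > methyl carbanion (CH₃⁻)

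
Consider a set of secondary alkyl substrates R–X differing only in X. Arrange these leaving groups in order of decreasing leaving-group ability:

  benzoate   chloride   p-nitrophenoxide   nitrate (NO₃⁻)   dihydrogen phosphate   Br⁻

Leaving-group ability tracks the stability of the departed species; conjugate-acid pKₐ is the usual yardstick (lower pKₐ → better LG).
Br⁻: pKₐ(HBr) ≈ -9
chloride: pKₐ(HCl) ≈ -7
nitrate (NO₃⁻): pKₐ(HNO₃) ≈ -1.3
dihydrogen phosphate: pKₐ(H₃PO₄) ≈ 2.1
benzoate: pKₐ(C₆H₅COOH) ≈ 4.2
p-nitrophenoxide: pKₐ(p-nitrophenol) ≈ 7.2

Br⁻ > chloride > nitrate (NO₃⁻) > dihydrogen phosphate > benzoate > p-nitrophenoxide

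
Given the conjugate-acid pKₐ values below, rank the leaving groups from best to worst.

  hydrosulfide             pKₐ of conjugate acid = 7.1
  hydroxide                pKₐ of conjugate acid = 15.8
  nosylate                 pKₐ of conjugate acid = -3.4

nosylate > hydrosulfide > hydroxide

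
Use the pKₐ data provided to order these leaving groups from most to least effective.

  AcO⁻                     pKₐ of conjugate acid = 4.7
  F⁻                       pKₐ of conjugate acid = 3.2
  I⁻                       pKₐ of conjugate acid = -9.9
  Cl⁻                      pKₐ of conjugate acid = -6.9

I⁻ > Cl⁻ > F⁻ > AcO⁻

Lower conjugate-acid pKₐ ⇒ weaker base ⇒ better leaving group.
Sorting by the given values: I⁻ (-9.9), Cl⁻ (-6.9), F⁻ (3.2), AcO⁻ (4.7).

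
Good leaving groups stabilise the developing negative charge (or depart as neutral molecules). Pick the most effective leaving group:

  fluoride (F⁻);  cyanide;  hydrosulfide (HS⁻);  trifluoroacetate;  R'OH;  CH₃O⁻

R'OH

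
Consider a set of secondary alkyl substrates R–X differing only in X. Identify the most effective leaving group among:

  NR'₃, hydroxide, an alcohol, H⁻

Leaving-group ability tracks the stability of the departed species; conjugate-acid pKₐ is the usual yardstick (lower pKₐ → better LG).
an alcohol: pKₐ(R'OH₂⁺) ≈ -2.4
NR'₃: pKₐ(R'₃NH⁺) ≈ 10.7
hydroxide: pKₐ(H₂O) ≈ 15.7
H⁻: pKₐ(H₂) ≈ 36

an alcohol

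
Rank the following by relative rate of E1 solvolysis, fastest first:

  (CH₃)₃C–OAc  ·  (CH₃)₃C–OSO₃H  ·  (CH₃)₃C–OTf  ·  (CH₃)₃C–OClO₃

The skeletons are identical, so relative rate is governed entirely by leaving-group ability.
The more stable X⁻ (or X) is on its own — i.e. the weaker a base it is — the better a leaving group it makes.
(CH₃)₃C–OTf loses OTf⁻: pKₐ(CF₃SO₃H (triflic acid)) ≈ -14
(CH₃)₃C–OClO₃ loses ClO₄⁻: pKₐ(HClO₄) ≈ -10
(CH₃)₃C–OSO₃H loses HSO₄⁻: pKₐ(H₂SO₄) ≈ -3
(CH₃)₃C–OAc loses AcO⁻: pKₐ(CH₃COOH) ≈ 4.8

(CH₃)₃C–OTf > (CH₃)₃C–OClO₃ > (CH₃)₃C–OSO₃H > (CH₃)₃C–OAc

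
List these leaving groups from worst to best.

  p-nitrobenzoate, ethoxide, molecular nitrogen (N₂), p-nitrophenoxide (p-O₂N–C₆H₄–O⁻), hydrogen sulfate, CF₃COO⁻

ethoxide < p-nitrophenoxide (p-O₂N–C₆H₄–O⁻) < p-nitrobenzoate < CF₃COO⁻ < hydrogen sulfate < molecular nitrogen (N₂)

The more stable X⁻ (or X) is on its own — i.e. the weaker a base it is — the better a leaving group it makes.
molecular nitrogen (N₂): no meaningful conjugate acid; N₂ departs as an exceptionally stable neutral molecule
hydrogen sulfate: pKₐ(H₂SO₄) ≈ -3
CF₃COO⁻: pKₐ(CF₃COOH) ≈ 0.2 — strongly electron-withdrawing CF₃ stabilises the carboxylate
p-nitrobenzoate: pKₐ(p-nitrobenzoic acid) ≈ 3.4 — electron-withdrawing nitro group stabilises the carboxylate
p-nitrophenoxide (p-O₂N–C₆H₄–O⁻): pKₐ(p-nitrophenol) ≈ 7.2
ethoxide: pKₐ(CH₃CH₂OH) ≈ 16 — strong base; alkoxides do not leave unassisted
Listed from poorest to best leaving group as asked.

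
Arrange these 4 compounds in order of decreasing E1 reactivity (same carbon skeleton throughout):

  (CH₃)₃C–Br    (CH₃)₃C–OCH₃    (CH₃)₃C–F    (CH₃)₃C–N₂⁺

(CH₃)₃C–N₂⁺ > (CH₃)₃C–Br > (CH₃)₃C–F > (CH₃)₃C–OCH₃

Same R in every case — rank the leaving groups.
Rank by basicity of the departing species: weakest base leaves most easily.
(CH₃)₃C–N₂⁺ loses N₂: no meaningful conjugate acid; N₂ departs as an exceptionally stable neutral molecule
(CH₃)₃C–Br loses Br⁻: pKₐ(HBr) ≈ -9
(CH₃)₃C–F loses F⁻: pKₐ(HF) ≈ 3.2
(CH₃)₃C–OCH₃ loses CH₃O⁻: pKₐ(CH₃OH) ≈ 15.5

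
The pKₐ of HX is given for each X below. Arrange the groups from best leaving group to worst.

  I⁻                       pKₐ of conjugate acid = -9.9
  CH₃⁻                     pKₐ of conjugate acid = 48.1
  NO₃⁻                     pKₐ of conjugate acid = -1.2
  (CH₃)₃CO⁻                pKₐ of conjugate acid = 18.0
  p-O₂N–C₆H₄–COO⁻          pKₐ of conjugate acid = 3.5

Lower conjugate-acid pKₐ ⇒ weaker base ⇒ better leaving group.
Sorting by the given values: I⁻ (-9.9), NO₃⁻ (-1.2), p-O₂N–C₆H₄–COO⁻ (3.5), (CH₃)₃CO⁻ (18.0), CH₃⁻ (48.1).

I⁻ > NO₃⁻ > p-O₂N–C₆H₄–COO⁻ > (CH₃)₃CO⁻ > CH₃⁻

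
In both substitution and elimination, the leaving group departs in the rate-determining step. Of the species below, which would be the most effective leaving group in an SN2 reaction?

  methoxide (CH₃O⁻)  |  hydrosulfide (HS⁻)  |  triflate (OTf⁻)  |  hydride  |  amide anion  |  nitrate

Leaving-group ability tracks the stability of the departed species; conjugate-acid pKₐ is the usual yardstick (lower pKₐ → better LG).
triflate (OTf⁻): pKₐ(CF₃SO₃H (triflic acid)) ≈ -14
nitrate: pKₐ(HNO₃) ≈ -1.3
hydrosulfide (HS⁻): pKₐ(H₂S) ≈ 7
methoxide (CH₃O⁻): pKₐ(CH₃OH) ≈ 15.5
hydride: pKₐ(H₂) ≈ 36
amide anion: pKₐ(NH₃) ≈ 38

triflate (OTf⁻)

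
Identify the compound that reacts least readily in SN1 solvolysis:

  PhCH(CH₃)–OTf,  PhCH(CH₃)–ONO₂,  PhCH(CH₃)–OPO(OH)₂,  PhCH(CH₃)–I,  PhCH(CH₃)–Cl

PhCH(CH₃)–OPO(OH)₂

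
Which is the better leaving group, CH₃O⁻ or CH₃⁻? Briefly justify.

CH₃O⁻

CH₃O⁻ is the better leaving group.
pKₐ(CH₃OH) ≈ 15.5 versus pKₐ(CH₄) ≈ 48: CH₃O⁻ is the much weaker base.
Strong base; alkoxides do not leave unassisted.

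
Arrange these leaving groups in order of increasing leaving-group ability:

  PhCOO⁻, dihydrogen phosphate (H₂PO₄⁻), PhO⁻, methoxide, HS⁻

methoxide < PhO⁻ < HS⁻ < PhCOO⁻ < dihydrogen phosphate (H₂PO₄⁻)

dihydrogen phosphate (H₂PO₄⁻): pKₐ(H₃PO₄) ≈ 2.1 — moderate base; biological leaving group after further activation
PhCOO⁻: pKₐ(C₆H₅COOH) ≈ 4.2
HS⁻: pKₐ(H₂S) ≈ 7
PhO⁻: pKₐ(C₆H₅OH (phenol)) ≈ 10
methoxide: pKₐ(CH₃OH) ≈ 15.5
The question asks for worst first, so the sequence is read in increasing leaving-group ability.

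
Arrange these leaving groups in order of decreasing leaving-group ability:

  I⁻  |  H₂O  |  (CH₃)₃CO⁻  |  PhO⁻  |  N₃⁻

A good leaving group is a weak base: the lower the pKₐ of its conjugate acid, the more readily it departs.
I⁻: pKₐ(HI) ≈ -10
H₂O: pKₐ(H₃O⁺) ≈ -1.7 — neutral; leaves from a protonated alcohol (R–OH₂⁺)
N₃⁻: pKₐ(HN₃) ≈ 4.7 — linear, resonance-stabilised
PhO⁻: pKₐ(C₆H₅OH (phenol)) ≈ 10 — resonance into the ring helps, but still a poor LG
(CH₃)₃CO⁻: pKₐ(t-BuOH) ≈ 18

I⁻ > H₂O > N₃⁻ > PhO⁻ > (CH₃)₃CO⁻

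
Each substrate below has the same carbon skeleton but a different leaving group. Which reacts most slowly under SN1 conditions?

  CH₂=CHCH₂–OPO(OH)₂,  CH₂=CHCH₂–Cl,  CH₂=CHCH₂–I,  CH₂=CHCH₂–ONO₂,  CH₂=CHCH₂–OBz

CH₂=CHCH₂–OBz

With the same alkyl group throughout, only the leaving group differentiates the rates.
Leaving-group ability tracks the stability of the departed species; conjugate-acid pKₐ is the usual yardstick (lower pKₐ → better LG).
CH₂=CHCH₂–I loses I⁻: pKₐ(HI) ≈ -10
CH₂=CHCH₂–Cl loses Cl⁻: pKₐ(HCl) ≈ -7
CH₂=CHCH₂–ONO₂ loses NO₃⁻: pKₐ(HNO₃) ≈ -1.3
CH₂=CHCH₂–OPO(OH)₂ loses H₂PO₄⁻: pKₐ(H₃PO₄) ≈ 2.1
CH₂=CHCH₂–OBz loses PhCOO⁻: pKₐ(C₆H₅COOH) ≈ 4.2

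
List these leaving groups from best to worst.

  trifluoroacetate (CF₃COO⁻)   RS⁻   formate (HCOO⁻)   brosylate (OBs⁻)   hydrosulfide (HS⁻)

The more stable X⁻ (or X) is on its own — i.e. the weaker a base it is — the better a leaving group it makes.
brosylate (OBs⁻): pKₐ(p-BrC₆H₄SO₃H) ≈ -2.8
trifluoroacetate (CF₃COO⁻): pKₐ(CF₃COOH) ≈ 0.2
formate (HCOO⁻): pKₐ(HCOOH) ≈ 3.8
hydrosulfide (HS⁻): pKₐ(H₂S) ≈ 7
RS⁻: pKₐ(RSH (a thiol)) ≈ 10.5

brosylate (OBs⁻) > trifluoroacetate (CF₃COO⁻) > formate (HCOO⁻) > hydrosulfide (HS⁻) > RS⁻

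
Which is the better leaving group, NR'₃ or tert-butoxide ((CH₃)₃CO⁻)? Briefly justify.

NR'₃

NR'₃ is the better leaving group.
pKₐ(R'₃NH⁺) ≈ 10.7 versus pKₐ(t-BuOH) ≈ 18: NR'₃ is the much weaker base.
Neutral but still a fairly strong base; Hofmann-elimination LG.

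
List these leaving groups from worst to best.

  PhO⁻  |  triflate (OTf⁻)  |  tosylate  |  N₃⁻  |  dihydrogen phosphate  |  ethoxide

ethoxide < PhO⁻ < N₃⁻ < dihydrogen phosphate < tosylate < triflate (OTf⁻)

The more stable X⁻ (or X) is on its own — i.e. the weaker a base it is — the better a leaving group it makes.
triflate (OTf⁻): pKₐ(CF₃SO₃H (triflic acid)) ≈ -14
tosylate: pKₐ(p-CH₃C₆H₄SO₃H (TsOH)) ≈ -2.8
dihydrogen phosphate: pKₐ(H₃PO₄) ≈ 2.1
N₃⁻: pKₐ(HN₃) ≈ 4.7
PhO⁻: pKₐ(C₆H₅OH (phenol)) ≈ 10
ethoxide: pKₐ(CH₃CH₂OH) ≈ 16
Listed from poorest to best leaving group as asked.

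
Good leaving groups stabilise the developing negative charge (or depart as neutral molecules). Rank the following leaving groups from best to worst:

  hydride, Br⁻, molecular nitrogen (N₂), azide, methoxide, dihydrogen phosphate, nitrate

molecular nitrogen (N₂) > Br⁻ > nitrate > dihydrogen phosphate > azide > methoxide > hydride

The more stable X⁻ (or X) is on its own — i.e. the weaker a base it is — the better a leaving group it makes.
molecular nitrogen (N₂): no meaningful conjugate acid; N₂ departs as an exceptionally stable neutral molecule
Br⁻: pKₐ(HBr) ≈ -9 — weak base; good leaving group
nitrate: pKₐ(HNO₃) ≈ -1.3
dihydrogen phosphate: pKₐ(H₃PO₄) ≈ 2.1
azide: pKₐ(HN₃) ≈ 4.7
methoxide: pKₐ(CH₃OH) ≈ 15.5
hydride: pKₐ(H₂) ≈ 36 — extremely strong base; leaves only in special hydride-transfer contexts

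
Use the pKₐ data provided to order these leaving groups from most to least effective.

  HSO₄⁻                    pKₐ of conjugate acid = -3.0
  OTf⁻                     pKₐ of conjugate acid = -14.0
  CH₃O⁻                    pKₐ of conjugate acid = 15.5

OTf⁻ > HSO₄⁻ > CH₃O⁻

Lower conjugate-acid pKₐ ⇒ weaker base ⇒ better leaving group.
Sorting by the given values: OTf⁻ (-14.0), HSO₄⁻ (-3.0), CH₃O⁻ (15.5).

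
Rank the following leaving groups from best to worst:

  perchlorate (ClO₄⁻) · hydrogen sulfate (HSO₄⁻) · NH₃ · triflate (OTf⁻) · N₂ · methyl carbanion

N₂ > triflate (OTf⁻) > perchlorate (ClO₄⁻) > hydrogen sulfate (HSO₄⁻) > NH₃ > methyl carbanion

N₂: no meaningful conjugate acid; N₂ departs as an exceptionally stable neutral molecule
triflate (OTf⁻): pKₐ(CF₃SO₃H (triflic acid)) ≈ -14 — charge spread over three oxygens and a CF₃ group; the premier leaving group in synthesis
perchlorate (ClO₄⁻): pKₐ(HClO₄) ≈ -10 — extremely weak base; rarely used for safety reasons
hydrogen sulfate (HSO₄⁻): pKₐ(H₂SO₄) ≈ -3 — conjugate base of a strong mineral acid
NH₃: pKₐ(NH₄⁺) ≈ 9.2
methyl carbanion: pKₐ(CH₄) ≈ 48 — unstabilised carbanion; the worst conceivable leaving group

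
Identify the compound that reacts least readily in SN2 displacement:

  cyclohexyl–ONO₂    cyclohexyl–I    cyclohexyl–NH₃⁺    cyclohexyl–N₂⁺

Identical carbon frameworks mean the comparison reduces to leaving-group quality.
Rank by basicity of the departing species: weakest base leaves most easily.
cyclohexyl–N₂⁺ loses N₂: no meaningful conjugate acid; N₂ departs as an exceptionally stable neutral molecule
cyclohexyl–I loses I⁻: pKₐ(HI) ≈ -10
cyclohexyl–ONO₂ loses NO₃⁻: pKₐ(HNO₃) ≈ -1.3
cyclohexyl–NH₃⁺ loses NH₃: pKₐ(NH₄⁺) ≈ 9.2

cyclohexyl–NH₃⁺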